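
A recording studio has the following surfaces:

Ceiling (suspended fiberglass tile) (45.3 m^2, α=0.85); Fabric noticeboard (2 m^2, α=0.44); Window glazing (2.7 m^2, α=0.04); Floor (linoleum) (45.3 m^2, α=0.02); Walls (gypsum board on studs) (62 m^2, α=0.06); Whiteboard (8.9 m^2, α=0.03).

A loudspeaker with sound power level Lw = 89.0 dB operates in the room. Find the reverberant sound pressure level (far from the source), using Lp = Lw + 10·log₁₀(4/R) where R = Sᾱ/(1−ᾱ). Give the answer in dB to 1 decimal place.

77.2 dB

A = 44.386 sabins; S = 166.2 m^2.
ᾱ = 44.386/166.2 = 0.2671; R = Sᾱ/(1−ᾱ) = 44.386/(1−0.2671) = 60.562 m^2.
Lp = 89.0 + 10·log₁₀(4/60.562) = 89.0 + (-11.80) = 77.2 dB.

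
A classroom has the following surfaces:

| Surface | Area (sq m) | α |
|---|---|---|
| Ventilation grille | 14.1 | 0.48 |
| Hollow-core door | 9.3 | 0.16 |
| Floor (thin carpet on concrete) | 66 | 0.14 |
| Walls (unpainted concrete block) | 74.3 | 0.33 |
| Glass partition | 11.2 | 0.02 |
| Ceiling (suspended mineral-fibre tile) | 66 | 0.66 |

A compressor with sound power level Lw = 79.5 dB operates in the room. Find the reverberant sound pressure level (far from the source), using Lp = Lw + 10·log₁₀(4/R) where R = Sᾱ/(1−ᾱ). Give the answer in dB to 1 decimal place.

64.3 dB

Σ(Sᵢαᵢ) = 14.1·0.48 + 9.3·0.16 + 66·0.14 + 74.3·0.33 + 11.2·0.02 + 66·0.66 = 85.799; total area S = 240.9 sq m.
ᾱ = 85.799/240.9 = 0.3562; R = Sᾱ/(1−ᾱ) = 85.799/(1−0.3562) = 133.270 sq m.
Lp = 79.5 + 10·log₁₀(4/133.270) = 79.5 + (-15.23) = 64.3 dB.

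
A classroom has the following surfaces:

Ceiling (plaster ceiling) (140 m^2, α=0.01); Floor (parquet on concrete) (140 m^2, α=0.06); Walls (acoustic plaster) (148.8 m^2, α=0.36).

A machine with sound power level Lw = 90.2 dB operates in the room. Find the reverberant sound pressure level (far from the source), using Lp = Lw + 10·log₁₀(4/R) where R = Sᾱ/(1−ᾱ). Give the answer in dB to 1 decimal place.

77.5 dB

Σ(Sᵢαᵢ) = 140×0.01 + 140×0.06 + 148.8×0.36 = 63.368; total area S = 428.8 m^2.
ᾱ = 0.1478, so room constant R = A/(1−ᾱ) = 74.358 m^2.
Lp = Lw + 10 log₁₀(4/R) = 90.2 -12.69 = 77.5 dB.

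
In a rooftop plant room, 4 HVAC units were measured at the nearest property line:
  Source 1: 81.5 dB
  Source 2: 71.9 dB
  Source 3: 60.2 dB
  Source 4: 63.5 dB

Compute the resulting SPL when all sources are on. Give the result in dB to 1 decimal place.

Converting to relative power and adding: 10^(81.5/10) + 10^(71.9/10) + 10^(60.2/10) + 10^(63.5/10) = 1.6e+08.
Back to dB: 10·log₁₀ Σ = 82.0 dB.

82.0 dB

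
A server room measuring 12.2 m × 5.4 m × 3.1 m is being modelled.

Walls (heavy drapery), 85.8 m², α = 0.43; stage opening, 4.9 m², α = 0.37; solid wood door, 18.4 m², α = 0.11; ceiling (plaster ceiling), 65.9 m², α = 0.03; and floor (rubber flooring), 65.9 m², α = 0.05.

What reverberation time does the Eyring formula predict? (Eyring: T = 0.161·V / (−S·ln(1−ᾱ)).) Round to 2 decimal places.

Total surface area S = 85.8 + 4.9 + 18.4 + 65.9 + 65.9 = 240.9 m².
Absorption A = 85.8×0.43 + 4.9×0.37 + 18.4×0.11 + 65.9×0.03 + 65.9×0.05 = 46.003 sabins.
ᾱ = 46.003 / 240.9 = 0.1910.
−S·ln(1−ᾱ) = −240.9 × ln(1 − 0.1910) = 51.060.
V = 12.2 × 5.4 × 3.1 = 204.228 m³.
RT60 = 0.161 × 204.228 / 51.060 = 0.64 s.

0.64 seconds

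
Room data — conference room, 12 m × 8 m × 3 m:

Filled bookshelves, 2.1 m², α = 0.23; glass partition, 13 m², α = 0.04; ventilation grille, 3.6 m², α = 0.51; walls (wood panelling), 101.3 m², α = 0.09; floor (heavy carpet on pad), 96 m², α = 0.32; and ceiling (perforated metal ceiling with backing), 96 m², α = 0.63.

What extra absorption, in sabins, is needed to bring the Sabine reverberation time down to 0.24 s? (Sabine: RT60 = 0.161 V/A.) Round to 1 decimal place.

A₁ = Σ Sᵢαᵢ = 2.1×0.23 + 13×0.04 + 3.6×0.51 + 101.3×0.09 + 96×0.32 + 96×0.63 = 103.156 sabins.
Target A₂ = 0.161·288/0.24 = 193.200 sabins (V = 288 m³).
ΔA = A₂ − A₁ = 193.200 − 103.156 = 90.0 sabins.

90.0 sabins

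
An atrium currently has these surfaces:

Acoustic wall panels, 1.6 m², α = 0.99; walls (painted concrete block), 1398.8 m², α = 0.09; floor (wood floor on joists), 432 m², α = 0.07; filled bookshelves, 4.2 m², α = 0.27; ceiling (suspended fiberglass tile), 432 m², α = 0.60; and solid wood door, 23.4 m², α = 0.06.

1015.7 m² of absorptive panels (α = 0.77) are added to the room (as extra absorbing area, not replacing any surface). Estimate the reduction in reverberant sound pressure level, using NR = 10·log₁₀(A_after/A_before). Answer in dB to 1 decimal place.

Equivalent absorption area: A_before = 1.6×0.99 + 1398.8×0.09 + 432×0.07 + 4.2×0.27 + 432×0.60 + 23.4×0.06 = 419.454 m².
Added absorption = 1015.7 × 0.77 = 782.089 sabins.
A_after = 419.454 + 782.089 = 1201.543 sabins.
NR = 10·log₁₀(1201.543/419.454) = 4.6 dB.

4.6 dB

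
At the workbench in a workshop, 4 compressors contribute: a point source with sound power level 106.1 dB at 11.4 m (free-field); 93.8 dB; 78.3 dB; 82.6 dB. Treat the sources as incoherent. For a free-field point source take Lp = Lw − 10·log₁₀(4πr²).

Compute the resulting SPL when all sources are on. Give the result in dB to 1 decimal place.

Source at 11.4 m: Lp = 106.1 − 10·log₁₀(4π·11.4²) = 106.1 − 10·log₁₀(1633.126) = 74.0 dB.
Converting to relative power and adding: 10^(74.0/10) + 10^(93.8/10) + 10^(78.3/10) + 10^(82.6/10) = 2.674e+09.
Combined level = 10 log₁₀(2.674e+09) = 94.3 dB.

94.3 dB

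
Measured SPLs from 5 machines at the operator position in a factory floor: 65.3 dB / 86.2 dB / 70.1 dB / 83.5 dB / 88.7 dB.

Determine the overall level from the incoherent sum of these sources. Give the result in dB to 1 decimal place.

Sum in the linear (power) domain: Σ 10^(Lᵢ/10) = 10^(65.3/10) + 10^(86.2/10) + 10^(70.1/10) + 10^(83.5/10) + 10^(88.7/10) = 1.396e+09.
Back to dB: 10·log₁₀ Σ = 91.4 dB.

91.4 dB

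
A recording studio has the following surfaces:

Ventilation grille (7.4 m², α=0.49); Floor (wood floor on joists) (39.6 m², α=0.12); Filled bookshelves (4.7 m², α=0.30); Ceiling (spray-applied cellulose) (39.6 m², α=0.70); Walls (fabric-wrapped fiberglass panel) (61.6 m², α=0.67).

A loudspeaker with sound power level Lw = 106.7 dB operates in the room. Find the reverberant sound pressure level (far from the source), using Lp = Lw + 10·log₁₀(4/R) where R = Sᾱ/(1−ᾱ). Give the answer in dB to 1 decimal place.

Σ(Sᵢαᵢ) = 7.4×0.49 + 39.6×0.12 + 4.7×0.30 + 39.6×0.70 + 61.6×0.67 = 78.780; total area S = 152.9 m².
ᾱ = 78.780/152.9 = 0.5152; R = Sᾱ/(1−ᾱ) = 78.780/(1−0.5152) = 162.500 m².
Lp = 106.7 + 10·log₁₀(4/162.500) = 106.7 + (-16.09) = 90.6 dB.

90.6 dB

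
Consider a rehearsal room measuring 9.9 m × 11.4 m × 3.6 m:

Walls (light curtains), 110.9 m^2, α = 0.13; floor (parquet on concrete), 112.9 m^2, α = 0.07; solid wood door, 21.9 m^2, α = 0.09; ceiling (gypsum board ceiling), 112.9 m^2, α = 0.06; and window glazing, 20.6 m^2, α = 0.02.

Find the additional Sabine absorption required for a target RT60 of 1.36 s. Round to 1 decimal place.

Equivalent absorption area: A₁ = 110.9·0.13 + 112.9·0.07 + 21.9·0.09 + 112.9·0.06 + 20.6·0.02 = 31.477 m^2.
Target A₂ = 0.161·406.296/1.36 = 48.098 sabins (V = 406.296 m³).
Shortfall: 48.098 − 31.477 = 16.6 sabins.

16.6 sabins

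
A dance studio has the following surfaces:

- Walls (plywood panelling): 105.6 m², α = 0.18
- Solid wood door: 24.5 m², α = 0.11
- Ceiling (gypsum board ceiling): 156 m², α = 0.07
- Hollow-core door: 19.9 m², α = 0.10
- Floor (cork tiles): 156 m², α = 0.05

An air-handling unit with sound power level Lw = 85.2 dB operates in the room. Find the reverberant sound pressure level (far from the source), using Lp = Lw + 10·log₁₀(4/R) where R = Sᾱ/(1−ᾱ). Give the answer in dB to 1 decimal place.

A = 42.413 sabins; S = 462.0 m².
ᾱ = 0.0918, so room constant R = A/(1−ᾱ) = 46.700 m².
Lp = 85.2 + 10·log₁₀(4/46.700) = 85.2 + (-10.67) = 74.5 dB.

74.5 dB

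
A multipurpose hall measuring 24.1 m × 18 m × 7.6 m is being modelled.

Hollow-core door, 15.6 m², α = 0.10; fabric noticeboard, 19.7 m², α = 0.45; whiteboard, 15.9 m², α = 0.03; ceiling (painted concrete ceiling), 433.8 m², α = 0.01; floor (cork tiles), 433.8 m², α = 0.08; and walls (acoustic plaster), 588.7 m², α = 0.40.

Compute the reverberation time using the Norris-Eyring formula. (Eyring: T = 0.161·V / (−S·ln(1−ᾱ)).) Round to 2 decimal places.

Total surface area S = 15.6 + 19.7 + 15.9 + 433.8 + 433.8 + 588.7 = 1507.5 m².
Absorption A = 15.6·0.10 + 19.7·0.45 + 15.9·0.03 + 433.8·0.01 + 433.8·0.08 + 588.7·0.40 = 285.424 sabins.
Mean coefficient ᾱ = A/S = 0.1893.
−S·ln(1−ᾱ) = −1507.5 × ln(1 − 0.1893) = 316.360.
V = 24.1 × 18 × 7.6 = 3296.88 m³.
RT60 = 0.161 × 3296.88 / 316.360 = 1.68 s.

1.68 s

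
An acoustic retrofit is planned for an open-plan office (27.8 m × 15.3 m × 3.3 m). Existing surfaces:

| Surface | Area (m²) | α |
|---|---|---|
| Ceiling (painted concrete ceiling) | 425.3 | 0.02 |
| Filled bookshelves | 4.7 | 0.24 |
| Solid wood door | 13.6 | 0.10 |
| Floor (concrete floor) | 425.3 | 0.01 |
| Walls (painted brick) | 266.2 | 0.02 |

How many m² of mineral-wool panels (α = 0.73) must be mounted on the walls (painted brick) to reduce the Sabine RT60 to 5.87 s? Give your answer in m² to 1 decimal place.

Summing Sᵢαᵢ: 8.506 + 1.128 + 1.360 + 4.253 + 5.324 → A₁ = 20.571 sabins.
Required A₂ = 0.161·1403.622/5.87 = 38.498 sabins.
ΔA needed = 38.498 − 20.571 = 17.927 sabins.
Each m² of panel replacing the walls (painted brick) adds (0.73 − 0.02) = 0.71 sabins.
Area = ΔA/Δα = 17.927/0.71 = 25.2 m².

25.2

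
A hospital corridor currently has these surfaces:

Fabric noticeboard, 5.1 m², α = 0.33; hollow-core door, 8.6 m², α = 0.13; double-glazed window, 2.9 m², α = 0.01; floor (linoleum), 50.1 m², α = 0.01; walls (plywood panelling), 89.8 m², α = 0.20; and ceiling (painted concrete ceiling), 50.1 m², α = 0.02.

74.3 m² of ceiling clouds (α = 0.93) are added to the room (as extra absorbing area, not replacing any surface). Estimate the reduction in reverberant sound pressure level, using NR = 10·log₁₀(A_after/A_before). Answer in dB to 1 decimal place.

A_before = Σ Sᵢαᵢ = 5.1·0.33 + 8.6·0.13 + 2.9·0.01 + 50.1·0.01 + 89.8·0.20 + 50.1·0.02 = 22.293 sabins.
Treatment contributes 74.3·0.93 = 69.099 sabins.
A_after = 22.293 + 69.099 = 91.392 sabins.
Reduction = 10 log₁₀(A_after/A_before) = 10 log₁₀(4.0996) = 6.1 dB.

6.1 dB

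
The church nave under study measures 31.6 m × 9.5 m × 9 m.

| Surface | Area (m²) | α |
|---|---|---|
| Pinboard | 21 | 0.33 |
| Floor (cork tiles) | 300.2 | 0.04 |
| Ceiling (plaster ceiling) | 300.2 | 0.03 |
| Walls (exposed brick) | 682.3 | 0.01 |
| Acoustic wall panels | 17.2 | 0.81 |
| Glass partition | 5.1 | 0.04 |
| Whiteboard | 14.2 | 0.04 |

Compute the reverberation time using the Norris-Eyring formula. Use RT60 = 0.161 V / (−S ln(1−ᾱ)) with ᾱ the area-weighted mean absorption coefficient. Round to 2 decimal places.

Total surface area S = 21 + 300.2 + 300.2 + 682.3 + 17.2 + 5.1 + 14.2 = 1340.2 m².
Absorption A = 21×0.33 + 300.2×0.04 + 300.2×0.03 + 682.3×0.01 + 17.2×0.81 + 5.1×0.04 + 14.2×0.04 = 49.471 sabins.
Mean coefficient ᾱ = A/S = 0.0369.
Eyring denominator: −S ln(1−ᾱ) = 50.389.
V = 31.6 × 9.5 × 9 = 2701.8 m³.
RT60 = 0.161 × 2701.8 / 50.389 = 8.63 s.

8.63 sec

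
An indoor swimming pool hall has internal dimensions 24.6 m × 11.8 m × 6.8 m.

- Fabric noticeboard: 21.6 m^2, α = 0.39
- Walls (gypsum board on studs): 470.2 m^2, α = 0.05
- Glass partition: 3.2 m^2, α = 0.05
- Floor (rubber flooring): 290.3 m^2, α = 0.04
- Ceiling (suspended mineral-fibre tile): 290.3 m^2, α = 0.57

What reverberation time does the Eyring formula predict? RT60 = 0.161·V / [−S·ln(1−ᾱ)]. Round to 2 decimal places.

S = Σ Sᵢ = 1075.6 m^2.
Σ(Sᵢαᵢ) = 21.6×0.39 + 470.2×0.05 + 3.2×0.05 + 290.3×0.04 + 290.3×0.57 = 209.177.
Mean coefficient ᾱ = A/S = 0.1945.
Eyring denominator: −S ln(1−ᾱ) = 232.644.
V = 24.6 × 11.8 × 6.8 = 1973.904 m³.
RT60 = 0.161 × 1973.904 / 232.644 = 1.37 s.

1.37 s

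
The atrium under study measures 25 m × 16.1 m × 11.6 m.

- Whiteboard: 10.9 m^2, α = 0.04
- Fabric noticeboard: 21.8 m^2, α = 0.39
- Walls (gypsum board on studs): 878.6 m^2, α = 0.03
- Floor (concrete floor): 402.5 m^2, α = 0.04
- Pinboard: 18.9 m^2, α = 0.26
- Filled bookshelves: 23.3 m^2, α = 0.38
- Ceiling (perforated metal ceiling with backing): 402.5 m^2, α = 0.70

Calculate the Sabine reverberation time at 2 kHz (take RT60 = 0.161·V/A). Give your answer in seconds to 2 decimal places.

2.17 s

Total absorption A = 10.9×0.04 + 21.8×0.39 + 878.6×0.03 + 402.5×0.04 + 18.9×0.26 + 23.3×0.38 + 402.5×0.70
  = 0.436 + 8.502 + 26.358 + 16.100 + 4.914 + 8.854 + 281.750 = 346.914 m^2 sabins.
V = 25·16.1·11.6 = 4669 m³.
T = 0.161 V/A = 0.161·4669/346.914 = 2.17 s.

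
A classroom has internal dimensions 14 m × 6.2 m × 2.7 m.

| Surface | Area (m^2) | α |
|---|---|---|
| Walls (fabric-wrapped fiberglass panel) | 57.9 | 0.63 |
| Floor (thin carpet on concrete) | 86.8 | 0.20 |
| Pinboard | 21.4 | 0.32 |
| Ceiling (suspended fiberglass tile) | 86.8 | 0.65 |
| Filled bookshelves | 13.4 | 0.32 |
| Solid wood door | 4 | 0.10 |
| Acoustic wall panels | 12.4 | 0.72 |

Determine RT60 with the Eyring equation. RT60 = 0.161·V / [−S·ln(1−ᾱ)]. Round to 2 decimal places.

Total surface area S = 57.9 + 86.8 + 21.4 + 86.8 + 13.4 + 4 + 12.4 = 282.7 m^2.
Σ(Sᵢαᵢ) = 57.9·0.63 + 86.8·0.20 + 21.4·0.32 + 86.8·0.65 + 13.4·0.32 + 4·0.10 + 12.4·0.72 = 130.721.
Mean coefficient ᾱ = A/S = 0.4624.
−S·ln(1−ᾱ) = −282.7 × ln(1 − 0.4624) = 175.455.
V = 14 × 6.2 × 2.7 = 234.36 m³.
T = 0.161·V/[−S·ln(1−ᾱ)] = 0.161·234.36/175.455 = 0.22 s.

0.22 seconds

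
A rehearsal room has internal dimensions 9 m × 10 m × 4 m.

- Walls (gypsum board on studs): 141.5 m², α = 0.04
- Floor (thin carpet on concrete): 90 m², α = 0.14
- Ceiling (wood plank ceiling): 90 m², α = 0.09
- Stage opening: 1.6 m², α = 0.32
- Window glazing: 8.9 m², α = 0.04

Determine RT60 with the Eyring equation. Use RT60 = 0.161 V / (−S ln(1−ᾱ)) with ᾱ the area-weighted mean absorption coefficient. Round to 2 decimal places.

Total surface area S = 141.5 + 90 + 90 + 1.6 + 8.9 = 332.0 m².
Σ(Sᵢαᵢ) = 141.5×0.04 + 90×0.14 + 90×0.09 + 1.6×0.32 + 8.9×0.04 = 27.228.
ᾱ = 27.228 / 332.0 = 0.0820.
−S·ln(1−ᾱ) = −332.0 × ln(1 − 0.0820) = 28.405.
V = 9 × 10 × 4 = 360 m³.
T = 0.161·V/[−S·ln(1−ᾱ)] = 0.161·360/28.405 = 2.04 s.

2.04 s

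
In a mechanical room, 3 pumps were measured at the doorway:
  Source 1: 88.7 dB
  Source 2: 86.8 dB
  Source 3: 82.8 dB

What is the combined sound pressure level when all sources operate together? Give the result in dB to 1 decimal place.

91.5 dB

Σ 10^(Lᵢ/10) = 1.41e+09.
L_total = 10·log₁₀(1.41e+09) = 91.5 dB.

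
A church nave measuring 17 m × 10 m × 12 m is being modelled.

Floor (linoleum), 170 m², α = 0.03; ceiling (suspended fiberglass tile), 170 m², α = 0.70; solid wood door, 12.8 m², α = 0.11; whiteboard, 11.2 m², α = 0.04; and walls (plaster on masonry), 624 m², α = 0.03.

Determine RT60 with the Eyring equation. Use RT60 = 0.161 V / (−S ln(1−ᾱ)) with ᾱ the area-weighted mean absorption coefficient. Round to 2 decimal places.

S = Σ Sᵢ = 988.0 m².
Σ(Sᵢαᵢ) = 170×0.03 + 170×0.70 + 12.8×0.11 + 11.2×0.04 + 624×0.03 = 144.676.
ᾱ = 144.676 / 988.0 = 0.1464.
Eyring denominator: −S ln(1−ᾱ) = 156.393.
V = 17 × 10 × 12 = 2040 m³.
T = 0.161·V/[−S·ln(1−ᾱ)] = 0.161·2040/156.393 = 2.10 s.

2.10 sec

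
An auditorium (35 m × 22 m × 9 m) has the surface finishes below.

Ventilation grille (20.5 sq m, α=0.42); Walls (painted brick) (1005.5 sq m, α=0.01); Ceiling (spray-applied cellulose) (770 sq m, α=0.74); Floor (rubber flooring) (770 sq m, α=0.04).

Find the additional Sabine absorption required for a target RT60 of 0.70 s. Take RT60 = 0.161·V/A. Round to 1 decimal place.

Total absorption A₁ = 20.5*0.42 + 1005.5*0.01 + 770*0.74 + 770*0.04
  = 8.610 + 10.055 + 569.800 + 30.800 = 619.265 sq m sabins.
Target A₂ = 0.161·6930/0.70 = 1593.900 sabins (V = 6930 m³).
ΔA = A₂ − A₁ = 1593.900 − 619.265 = 974.6 sabins.

974.6 sabins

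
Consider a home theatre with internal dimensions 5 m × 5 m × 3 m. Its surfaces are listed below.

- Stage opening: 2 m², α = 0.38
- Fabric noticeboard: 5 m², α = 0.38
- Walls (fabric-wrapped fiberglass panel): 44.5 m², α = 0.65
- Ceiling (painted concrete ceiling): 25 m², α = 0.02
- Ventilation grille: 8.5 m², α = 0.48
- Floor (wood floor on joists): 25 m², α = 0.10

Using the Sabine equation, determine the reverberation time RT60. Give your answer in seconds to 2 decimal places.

A = Σ Sᵢαᵢ = 2·0.38 + 5·0.38 + 44.5·0.65 + 25·0.02 + 8.5·0.48 + 25·0.10 = 38.665 sabins.
V = 5·5·3 = 75 m³.
T = 0.161 V/A = 0.161·75/38.665 = 0.31 s.

0.31 s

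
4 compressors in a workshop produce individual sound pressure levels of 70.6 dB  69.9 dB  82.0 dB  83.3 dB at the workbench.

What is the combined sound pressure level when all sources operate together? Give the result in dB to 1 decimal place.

85.9 dB

Converting to relative power and adding: 10^(70.6/10) + 10^(69.9/10) + 10^(82.0/10) + 10^(83.3/10) = 3.935e+08.
Combined level = 10 log₁₀(3.935e+08) = 85.9 dB.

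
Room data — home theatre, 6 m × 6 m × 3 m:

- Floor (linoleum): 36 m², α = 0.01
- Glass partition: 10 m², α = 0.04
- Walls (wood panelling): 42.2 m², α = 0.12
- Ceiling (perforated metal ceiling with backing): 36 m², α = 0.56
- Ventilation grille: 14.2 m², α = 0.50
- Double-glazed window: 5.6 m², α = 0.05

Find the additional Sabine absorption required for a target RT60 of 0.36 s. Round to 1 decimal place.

Summing Sᵢαᵢ: 0.360 + 0.400 + 5.064 + 20.160 + 7.100 + 0.280 → A₁ = 33.364 sabins.
For T = 0.36 s, need A₂ = 0.161·V/T = 0.161·108/0.36 = 48.300 sabins.
Additional absorption ΔA = 48.300 − 33.364 = 14.9 sabins.

14.9 sabins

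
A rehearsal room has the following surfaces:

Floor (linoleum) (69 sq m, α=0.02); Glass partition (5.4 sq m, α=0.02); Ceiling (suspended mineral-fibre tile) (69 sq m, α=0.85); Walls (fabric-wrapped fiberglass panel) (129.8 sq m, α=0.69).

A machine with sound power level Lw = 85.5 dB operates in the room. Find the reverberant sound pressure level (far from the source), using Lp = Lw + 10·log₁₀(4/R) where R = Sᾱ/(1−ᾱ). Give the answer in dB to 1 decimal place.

A = 149.700 sabins; S = 273.2 sq m.
ᾱ = 0.5480, so room constant R = A/(1−ᾱ) = 331.195 sq m.
Lp = Lw + 10 log₁₀(4/R) = 85.5 -19.18 = 66.3 dB.

66.3 dB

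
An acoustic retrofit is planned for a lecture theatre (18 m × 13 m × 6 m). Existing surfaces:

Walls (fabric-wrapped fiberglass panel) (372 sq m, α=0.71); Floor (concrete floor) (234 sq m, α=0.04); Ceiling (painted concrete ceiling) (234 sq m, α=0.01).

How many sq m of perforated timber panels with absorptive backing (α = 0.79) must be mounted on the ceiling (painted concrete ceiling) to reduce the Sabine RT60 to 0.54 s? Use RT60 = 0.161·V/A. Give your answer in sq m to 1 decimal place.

183.1

Equivalent absorption area: A₁ = 372*0.71 + 234*0.04 + 234*0.01 = 275.820 sq m.
V = 1404 m³. Target absorption A₂ = 0.161 × 1404 / 0.54 = 418.600 sabins.
Absorption to add: 418.600 − 275.820 = 142.780 sabins.
Each sq m of panel replacing the ceiling (painted concrete ceiling) adds (0.79 − 0.01) = 0.78 sabins.
Panel area = 142.780 / 0.78 = 183.1 sq m.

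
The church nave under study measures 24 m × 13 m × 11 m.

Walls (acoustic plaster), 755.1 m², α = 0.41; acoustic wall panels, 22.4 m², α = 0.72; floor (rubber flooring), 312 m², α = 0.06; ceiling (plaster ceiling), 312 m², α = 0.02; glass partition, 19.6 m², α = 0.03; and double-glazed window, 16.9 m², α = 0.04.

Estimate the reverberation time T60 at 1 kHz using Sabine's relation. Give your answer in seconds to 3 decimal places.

A = Σ Sᵢαᵢ = 755.1*0.41 + 22.4*0.72 + 312*0.06 + 312*0.02 + 19.6*0.03 + 16.9*0.04 = 351.943 sabins.
Volume V = 24 × 13 × 11 = 3432 m³.
T = 0.161 V/A = 0.161·3432/351.943 = 1.570 s.

1.570 s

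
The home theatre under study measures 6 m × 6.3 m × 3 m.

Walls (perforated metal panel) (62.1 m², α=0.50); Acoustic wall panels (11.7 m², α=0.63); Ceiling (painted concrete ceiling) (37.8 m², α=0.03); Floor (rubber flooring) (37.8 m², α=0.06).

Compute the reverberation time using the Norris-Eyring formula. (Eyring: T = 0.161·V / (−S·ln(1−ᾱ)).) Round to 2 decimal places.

0.37 s

S = Σ Sᵢ = 149.4 m².
Absorption A = 62.1·0.50 + 11.7·0.63 + 37.8·0.03 + 37.8·0.06 = 41.823 sabins.
Mean coefficient ᾱ = A/S = 0.2799.
Eyring denominator: −S ln(1−ᾱ) = 49.058.
V = 6 × 6.3 × 3 = 113.4 m³.
T = 0.161·V/[−S·ln(1−ᾱ)] = 0.161·113.4/49.058 = 0.37 s.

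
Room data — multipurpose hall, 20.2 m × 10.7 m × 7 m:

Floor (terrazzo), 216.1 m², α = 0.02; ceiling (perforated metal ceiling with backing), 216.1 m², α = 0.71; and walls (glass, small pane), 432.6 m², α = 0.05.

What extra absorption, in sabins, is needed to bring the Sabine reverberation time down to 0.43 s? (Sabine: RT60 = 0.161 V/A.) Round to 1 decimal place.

A₁ = Σ Sᵢαᵢ = 216.1×0.02 + 216.1×0.71 + 432.6×0.05 = 179.383 sabins.
V = 1512.98 m³. Required absorption A₂ = 0.161 × 1512.98 / 0.43 = 566.488 sabins.
ΔA = A₂ − A₁ = 566.488 − 179.383 = 387.1 sabins.

387.1 sabins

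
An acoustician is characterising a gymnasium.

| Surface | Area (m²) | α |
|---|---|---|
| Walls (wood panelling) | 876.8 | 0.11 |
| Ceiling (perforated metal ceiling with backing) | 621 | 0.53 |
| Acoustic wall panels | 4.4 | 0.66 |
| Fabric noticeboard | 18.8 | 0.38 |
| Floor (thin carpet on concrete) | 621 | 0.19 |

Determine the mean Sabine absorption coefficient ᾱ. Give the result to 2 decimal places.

Total surface area S = 2142.0 m².
Weighted sum Σ Sα = 553.616.
ᾱ = 553.616 / 2142.0 = 0.26.

0.26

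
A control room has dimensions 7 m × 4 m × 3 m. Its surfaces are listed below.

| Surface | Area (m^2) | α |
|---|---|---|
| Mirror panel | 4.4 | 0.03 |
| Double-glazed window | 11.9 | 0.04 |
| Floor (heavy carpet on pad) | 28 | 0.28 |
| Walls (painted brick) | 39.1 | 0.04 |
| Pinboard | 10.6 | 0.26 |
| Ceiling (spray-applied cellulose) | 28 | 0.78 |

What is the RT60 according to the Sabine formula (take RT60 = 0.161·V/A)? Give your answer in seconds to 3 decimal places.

0.391 s

A = Σ Sᵢαᵢ = 4.4*0.03 + 11.9*0.04 + 28*0.28 + 39.1*0.04 + 10.6*0.26 + 28*0.78 = 34.608 sabins.
Room volume: 84 m³.
RT60 = 0.161 · V / A = 0.161 × 84 / 34.608 = 0.391 s.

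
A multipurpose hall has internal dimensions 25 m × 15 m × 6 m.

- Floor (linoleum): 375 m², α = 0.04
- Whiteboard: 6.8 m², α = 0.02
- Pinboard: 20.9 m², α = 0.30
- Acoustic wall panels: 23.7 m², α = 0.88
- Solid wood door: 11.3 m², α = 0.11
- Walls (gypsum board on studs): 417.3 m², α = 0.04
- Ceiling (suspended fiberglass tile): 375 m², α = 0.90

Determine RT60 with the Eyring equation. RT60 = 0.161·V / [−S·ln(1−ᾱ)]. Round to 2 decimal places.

0.75 s

S = Σ Sᵢ = 1230.0 m².
Σ(Sᵢαᵢ) = 375·0.04 + 6.8·0.02 + 20.9·0.30 + 23.7·0.88 + 11.3·0.11 + 417.3·0.04 + 375·0.90 = 397.697.
Mean coefficient ᾱ = A/S = 0.3233.
Eyring denominator: −S ln(1−ᾱ) = 480.348.
V = 25 × 15 × 6 = 2250 m³.
T = 0.161·V/[−S·ln(1−ᾱ)] = 0.161·2250/480.348 = 0.75 s.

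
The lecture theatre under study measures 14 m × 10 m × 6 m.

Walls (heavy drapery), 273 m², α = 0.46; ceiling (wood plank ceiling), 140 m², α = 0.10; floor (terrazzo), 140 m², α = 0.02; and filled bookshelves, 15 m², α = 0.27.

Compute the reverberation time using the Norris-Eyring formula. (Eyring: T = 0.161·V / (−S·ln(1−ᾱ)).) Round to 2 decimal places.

Total surface area S = 273 + 140 + 140 + 15 = 568.0 m².
Σ(Sᵢαᵢ) = 273×0.46 + 140×0.10 + 140×0.02 + 15×0.27 = 146.430.
ᾱ = 146.430 / 568.0 = 0.2578.
Eyring denominator: −S ln(1−ᾱ) = 169.342.
V = 14 × 10 × 6 = 840 m³.
T = 0.161·V/[−S·ln(1−ᾱ)] = 0.161·840/169.342 = 0.80 s.

0.80 sec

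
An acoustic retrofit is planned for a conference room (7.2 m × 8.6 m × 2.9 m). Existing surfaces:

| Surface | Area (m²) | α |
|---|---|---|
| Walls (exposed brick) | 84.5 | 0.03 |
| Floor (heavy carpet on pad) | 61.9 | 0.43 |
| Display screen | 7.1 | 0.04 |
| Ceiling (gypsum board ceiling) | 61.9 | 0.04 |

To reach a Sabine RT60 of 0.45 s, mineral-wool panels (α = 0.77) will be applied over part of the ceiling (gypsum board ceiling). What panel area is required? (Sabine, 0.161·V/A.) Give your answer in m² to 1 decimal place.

Total absorption A₁ = 84.5×0.03 + 61.9×0.43 + 7.1×0.04 + 61.9×0.04
  = 2.535 + 26.617 + 0.284 + 2.476 = 31.912 m² sabins.
Required A₂ = 0.161·179.568/0.45 = 64.245 sabins.
Absorption to add: 64.245 − 31.912 = 32.333 sabins.
Each m² of panel replacing the ceiling (gypsum board ceiling) adds (0.77 − 0.04) = 0.73 sabins.
Area = ΔA/Δα = 32.333/0.73 = 44.3 m².

44.3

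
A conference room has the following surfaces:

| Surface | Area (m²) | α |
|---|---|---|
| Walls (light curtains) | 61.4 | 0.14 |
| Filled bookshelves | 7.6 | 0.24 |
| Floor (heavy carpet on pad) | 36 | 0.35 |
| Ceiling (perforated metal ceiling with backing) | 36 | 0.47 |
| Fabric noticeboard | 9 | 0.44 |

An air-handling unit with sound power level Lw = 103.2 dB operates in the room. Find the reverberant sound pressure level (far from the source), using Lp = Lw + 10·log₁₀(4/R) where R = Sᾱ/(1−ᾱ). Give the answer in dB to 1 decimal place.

A = 43.900 sabins; S = 150.0 m².
ᾱ = 0.2927, so room constant R = A/(1−ᾱ) = 62.067 m².
Lp = 103.2 + 10·log₁₀(4/62.067) = 103.2 + (-11.91) = 91.3 dB.

91.3 dB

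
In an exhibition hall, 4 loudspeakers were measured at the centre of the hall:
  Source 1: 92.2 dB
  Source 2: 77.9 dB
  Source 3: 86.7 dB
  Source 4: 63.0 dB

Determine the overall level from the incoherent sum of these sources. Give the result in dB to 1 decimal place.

Σ 10^(Lᵢ/10) = 2.191e+09.
L_total = 10·log₁₀(2.191e+09) = 93.4 dB.

93.4 dB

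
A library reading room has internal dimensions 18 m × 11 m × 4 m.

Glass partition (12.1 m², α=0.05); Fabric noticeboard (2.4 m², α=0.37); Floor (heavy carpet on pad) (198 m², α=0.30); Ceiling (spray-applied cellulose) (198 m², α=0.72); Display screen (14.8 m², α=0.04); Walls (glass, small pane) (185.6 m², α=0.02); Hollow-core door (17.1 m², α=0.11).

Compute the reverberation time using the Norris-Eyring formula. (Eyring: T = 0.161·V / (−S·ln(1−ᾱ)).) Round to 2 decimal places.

S = Σ Sᵢ = 628.0 m².
Absorption A = 12.1·0.05 + 2.4·0.37 + 198·0.30 + 198·0.72 + 14.8·0.04 + 185.6·0.02 + 17.1·0.11 = 209.638 sabins.
ᾱ = 209.638 / 628.0 = 0.3338.
Eyring denominator: −S ln(1−ᾱ) = 255.072.
V = 18 × 11 × 4 = 792 m³.
RT60 = 0.161 × 792 / 255.072 = 0.50 s.

0.50 sec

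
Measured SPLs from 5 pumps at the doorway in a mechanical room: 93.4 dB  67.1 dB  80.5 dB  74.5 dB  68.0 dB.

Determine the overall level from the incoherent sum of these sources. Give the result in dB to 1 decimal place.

Converting to relative power and adding: 10^(93.4/10) + 10^(67.1/10) + 10^(80.5/10) + 10^(74.5/10) + 10^(68.0/10) = 2.34e+09.
Combined level = 10 log₁₀(2.34e+09) = 93.7 dB.

93.7 dB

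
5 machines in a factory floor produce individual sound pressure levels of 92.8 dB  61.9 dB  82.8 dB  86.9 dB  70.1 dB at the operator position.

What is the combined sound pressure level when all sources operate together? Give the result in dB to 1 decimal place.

94.1 dB

Σ 10^(Lᵢ/10) = 2.598e+09.
Back to dB: 10·log₁₀ Σ = 94.1 dB.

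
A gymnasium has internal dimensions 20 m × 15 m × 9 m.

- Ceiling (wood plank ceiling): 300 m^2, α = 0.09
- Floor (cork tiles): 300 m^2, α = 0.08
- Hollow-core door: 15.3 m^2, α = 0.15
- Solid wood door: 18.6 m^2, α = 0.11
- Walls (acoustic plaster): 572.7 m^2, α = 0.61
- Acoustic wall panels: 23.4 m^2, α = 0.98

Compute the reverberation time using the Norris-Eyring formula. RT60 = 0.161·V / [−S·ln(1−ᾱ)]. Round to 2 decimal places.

0.83 s

Total surface area S = 300 + 300 + 15.3 + 18.6 + 572.7 + 23.4 = 1230.0 m^2.
Σ(Sᵢαᵢ) = 300×0.09 + 300×0.08 + 15.3×0.15 + 18.6×0.11 + 572.7×0.61 + 23.4×0.98 = 427.620.
ᾱ = 427.620 / 1230.0 = 0.3477.
Eyring denominator: −S ln(1−ᾱ) = 525.518.
V = 20 × 15 × 9 = 2700 m³.
T = 0.161·V/[−S·ln(1−ᾱ)] = 0.161·2700/525.518 = 0.83 s.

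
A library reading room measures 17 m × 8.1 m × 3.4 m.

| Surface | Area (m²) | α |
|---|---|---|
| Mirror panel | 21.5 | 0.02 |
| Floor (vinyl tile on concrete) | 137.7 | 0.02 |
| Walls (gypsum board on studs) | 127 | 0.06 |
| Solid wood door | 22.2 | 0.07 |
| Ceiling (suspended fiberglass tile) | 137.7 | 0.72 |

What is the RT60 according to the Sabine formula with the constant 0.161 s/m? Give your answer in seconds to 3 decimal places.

Equivalent absorption area: A = 21.5×0.02 + 137.7×0.02 + 127×0.06 + 22.2×0.07 + 137.7×0.72 = 111.502 m².
Volume V = 17 × 8.1 × 3.4 = 468.18 m³.
T = 0.161 V/A = 0.161·468.18/111.502 = 0.676 s.

0.676 s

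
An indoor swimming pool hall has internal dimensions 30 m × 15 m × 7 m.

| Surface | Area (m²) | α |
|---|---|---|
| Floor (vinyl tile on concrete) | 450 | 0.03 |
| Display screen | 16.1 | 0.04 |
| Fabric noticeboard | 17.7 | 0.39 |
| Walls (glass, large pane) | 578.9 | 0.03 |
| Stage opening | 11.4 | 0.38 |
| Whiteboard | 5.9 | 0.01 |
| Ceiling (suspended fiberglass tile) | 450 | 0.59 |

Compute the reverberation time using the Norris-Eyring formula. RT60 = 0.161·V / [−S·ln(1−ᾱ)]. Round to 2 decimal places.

1.47 sec

S = Σ Sᵢ = 1530.0 m².
Σ(Sᵢαᵢ) = 450·0.03 + 16.1·0.04 + 17.7·0.39 + 578.9·0.03 + 11.4·0.38 + 5.9·0.01 + 450·0.59 = 308.305.
Mean coefficient ᾱ = A/S = 0.2015.
−S·ln(1−ᾱ) = −1530.0 × ln(1 − 0.2015) = 344.281.
V = 30 × 15 × 7 = 3150 m³.
T = 0.161·V/[−S·ln(1−ᾱ)] = 0.161·3150/344.281 = 1.47 s.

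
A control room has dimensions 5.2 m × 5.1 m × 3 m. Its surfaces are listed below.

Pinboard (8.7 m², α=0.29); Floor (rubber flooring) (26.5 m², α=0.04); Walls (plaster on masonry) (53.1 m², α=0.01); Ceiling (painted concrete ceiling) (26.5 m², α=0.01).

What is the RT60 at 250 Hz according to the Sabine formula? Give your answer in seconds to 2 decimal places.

2.93 s

Total absorption A = 8.7×0.29 + 26.5×0.04 + 53.1×0.01 + 26.5×0.01
  = 2.523 + 1.060 + 0.531 + 0.265 = 4.379 m² sabins.
Volume V = 5.2 × 5.1 × 3 = 79.56 m³.
Sabine: RT60 = 0.161 × 79.56 / 4.379 = 2.93 s.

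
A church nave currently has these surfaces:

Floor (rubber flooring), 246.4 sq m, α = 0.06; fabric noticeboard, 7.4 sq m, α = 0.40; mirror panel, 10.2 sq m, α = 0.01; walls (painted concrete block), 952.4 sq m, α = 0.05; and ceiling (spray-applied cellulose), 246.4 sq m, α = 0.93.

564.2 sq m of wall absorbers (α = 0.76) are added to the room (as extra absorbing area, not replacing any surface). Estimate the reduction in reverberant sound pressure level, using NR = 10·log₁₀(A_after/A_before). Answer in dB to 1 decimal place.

3.9 dB

A_before = Σ Sᵢαᵢ = 246.4·0.06 + 7.4·0.40 + 10.2·0.01 + 952.4·0.05 + 246.4·0.93 = 294.618 sabins.
Treatment contributes 564.2·0.76 = 428.792 sabins.
A_after = 294.618 + 428.792 = 723.410 sabins.
NR = 10·log₁₀(723.410/294.618) = 3.9 dB.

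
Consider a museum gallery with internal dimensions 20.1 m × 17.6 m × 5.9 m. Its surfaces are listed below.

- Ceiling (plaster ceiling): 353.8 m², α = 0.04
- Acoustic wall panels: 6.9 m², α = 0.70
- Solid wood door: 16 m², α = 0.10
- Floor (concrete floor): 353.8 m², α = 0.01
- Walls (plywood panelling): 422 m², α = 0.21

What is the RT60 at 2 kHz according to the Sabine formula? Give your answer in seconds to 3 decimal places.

2.981 sec

Equivalent absorption area: A = 353.8*0.04 + 6.9*0.70 + 16*0.10 + 353.8*0.01 + 422*0.21 = 112.740 m².
Room volume: 2087.184 m³.
T = 0.161 V/A = 0.161·2087.184/112.740 = 2.981 s.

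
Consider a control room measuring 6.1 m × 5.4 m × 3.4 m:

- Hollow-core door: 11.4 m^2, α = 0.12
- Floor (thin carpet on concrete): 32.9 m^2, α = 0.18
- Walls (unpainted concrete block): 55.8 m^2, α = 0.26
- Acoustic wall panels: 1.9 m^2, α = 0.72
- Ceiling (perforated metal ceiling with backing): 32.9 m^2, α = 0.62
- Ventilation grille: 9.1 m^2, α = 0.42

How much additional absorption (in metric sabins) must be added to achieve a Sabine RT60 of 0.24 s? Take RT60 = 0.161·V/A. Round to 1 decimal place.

Total absorption A₁ = 11.4·0.12 + 32.9·0.18 + 55.8·0.26 + 1.9·0.72 + 32.9·0.62 + 9.1·0.42
  = 1.368 + 5.922 + 14.508 + 1.368 + 20.398 + 3.822 = 47.386 m^2 sabins.
V = 111.996 m³. Required absorption A₂ = 0.161 × 111.996 / 0.24 = 75.131 sabins.
ΔA = A₂ − A₁ = 75.131 − 47.386 = 27.7 sabins.

27.7 sabins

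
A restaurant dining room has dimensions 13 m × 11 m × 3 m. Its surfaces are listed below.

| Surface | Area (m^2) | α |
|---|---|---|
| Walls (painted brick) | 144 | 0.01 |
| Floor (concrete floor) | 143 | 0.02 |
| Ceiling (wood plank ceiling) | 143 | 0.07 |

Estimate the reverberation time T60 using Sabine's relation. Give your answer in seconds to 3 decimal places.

4.827 sec

Equivalent absorption area: A = 144*0.01 + 143*0.02 + 143*0.07 = 14.310 m^2.
V = 13·11·3 = 429 m³.
T = 0.161 V/A = 0.161·429/14.310 = 4.827 s.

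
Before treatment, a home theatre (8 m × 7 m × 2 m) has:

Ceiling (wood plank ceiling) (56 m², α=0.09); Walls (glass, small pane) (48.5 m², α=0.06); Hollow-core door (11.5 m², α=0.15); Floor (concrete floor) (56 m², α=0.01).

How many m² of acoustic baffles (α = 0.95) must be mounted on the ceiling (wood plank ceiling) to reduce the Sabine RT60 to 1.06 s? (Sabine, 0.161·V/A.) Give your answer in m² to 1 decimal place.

7.9

Equivalent absorption area: A₁ = 56·0.09 + 48.5·0.06 + 11.5·0.15 + 56·0.01 = 10.235 m².
Required A₂ = 0.161·112/1.06 = 17.011 sabins.
ΔA needed = 17.011 − 10.235 = 6.776 sabins.
Each m² of panel replacing the ceiling (wood plank ceiling) adds (0.95 − 0.09) = 0.86 sabins.
Panel area = 6.776 / 0.86 = 7.9 m².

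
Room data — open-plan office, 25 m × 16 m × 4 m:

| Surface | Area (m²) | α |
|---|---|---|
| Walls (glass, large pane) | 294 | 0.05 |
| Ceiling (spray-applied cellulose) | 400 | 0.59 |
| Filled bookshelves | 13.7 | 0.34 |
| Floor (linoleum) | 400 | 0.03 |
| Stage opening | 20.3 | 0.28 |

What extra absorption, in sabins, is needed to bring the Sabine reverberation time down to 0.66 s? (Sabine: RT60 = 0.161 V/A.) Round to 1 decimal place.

117.3 sabins

A₁ = Σ Sᵢαᵢ = 294·0.05 + 400·0.59 + 13.7·0.34 + 400·0.03 + 20.3·0.28 = 273.042 sabins.
For T = 0.66 s, need A₂ = 0.161·V/T = 0.161·1600/0.66 = 390.303 sabins.
ΔA = A₂ − A₁ = 390.303 − 273.042 = 117.3 sabins.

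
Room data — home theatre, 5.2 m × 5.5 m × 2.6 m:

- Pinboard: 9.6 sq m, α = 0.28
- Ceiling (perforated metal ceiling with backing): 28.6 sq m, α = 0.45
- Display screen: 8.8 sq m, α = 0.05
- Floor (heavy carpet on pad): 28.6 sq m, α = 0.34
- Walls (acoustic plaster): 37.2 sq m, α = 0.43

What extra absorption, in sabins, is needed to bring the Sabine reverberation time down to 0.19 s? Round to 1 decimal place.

A₁ = Σ Sᵢαᵢ = 9.6·0.28 + 28.6·0.45 + 8.8·0.05 + 28.6·0.34 + 37.2·0.43 = 41.718 sabins.
V = 74.36 m³. Required absorption A₂ = 0.161 × 74.36 / 0.19 = 63.010 sabins.
Additional absorption ΔA = 63.010 − 41.718 = 21.3 sabins.

21.3 sabins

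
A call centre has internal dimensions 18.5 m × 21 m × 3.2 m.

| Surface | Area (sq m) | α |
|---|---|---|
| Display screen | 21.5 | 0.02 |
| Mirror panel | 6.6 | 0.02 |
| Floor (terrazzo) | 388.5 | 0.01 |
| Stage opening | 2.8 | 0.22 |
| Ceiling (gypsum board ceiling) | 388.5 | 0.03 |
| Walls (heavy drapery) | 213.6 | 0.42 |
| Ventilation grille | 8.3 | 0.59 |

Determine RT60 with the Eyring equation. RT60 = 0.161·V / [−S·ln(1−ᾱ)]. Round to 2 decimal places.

1.70 seconds

Total surface area S = 21.5 + 6.6 + 388.5 + 2.8 + 388.5 + 213.6 + 8.3 = 1029.8 sq m.
Σ(Sᵢαᵢ) = 21.5×0.02 + 6.6×0.02 + 388.5×0.01 + 2.8×0.22 + 388.5×0.03 + 213.6×0.42 + 8.3×0.59 = 111.327.
ᾱ = 111.327 / 1029.8 = 0.1081.
−S·ln(1−ᾱ) = −1029.8 × ln(1 − 0.1081) = 117.810.
V = 18.5 × 21 × 3.2 = 1243.2 m³.
RT60 = 0.161 × 1243.2 / 117.810 = 1.70 s.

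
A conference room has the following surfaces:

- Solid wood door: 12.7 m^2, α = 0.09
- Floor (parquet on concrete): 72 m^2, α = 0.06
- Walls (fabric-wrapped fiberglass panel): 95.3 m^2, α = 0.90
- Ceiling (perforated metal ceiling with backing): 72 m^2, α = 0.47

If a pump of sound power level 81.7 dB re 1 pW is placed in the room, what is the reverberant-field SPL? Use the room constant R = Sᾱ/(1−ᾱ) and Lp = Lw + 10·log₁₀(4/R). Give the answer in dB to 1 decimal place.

63.8 dB

A = 125.073 sabins; S = 252.0 m^2.
ᾱ = 0.4963, so room constant R = A/(1−ᾱ) = 248.309 m^2.
Lp = Lw + 10 log₁₀(4/R) = 81.7 -17.93 = 63.8 dB.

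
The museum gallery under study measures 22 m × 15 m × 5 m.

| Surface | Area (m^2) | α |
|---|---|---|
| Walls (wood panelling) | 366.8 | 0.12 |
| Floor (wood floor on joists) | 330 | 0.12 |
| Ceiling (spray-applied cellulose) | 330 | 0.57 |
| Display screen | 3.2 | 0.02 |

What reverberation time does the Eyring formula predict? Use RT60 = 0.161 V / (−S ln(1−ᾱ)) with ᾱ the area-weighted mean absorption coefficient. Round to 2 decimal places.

S = Σ Sᵢ = 1030.0 m^2.
Absorption A = 366.8×0.12 + 330×0.12 + 330×0.57 + 3.2×0.02 = 271.780 sabins.
ᾱ = 271.780 / 1030.0 = 0.2639.
−S·ln(1−ᾱ) = −1030.0 × ln(1 − 0.2639) = 315.581.
V = 22 × 15 × 5 = 1650 m³.
T = 0.161·V/[−S·ln(1−ᾱ)] = 0.161·1650/315.581 = 0.84 s.

0.84 sec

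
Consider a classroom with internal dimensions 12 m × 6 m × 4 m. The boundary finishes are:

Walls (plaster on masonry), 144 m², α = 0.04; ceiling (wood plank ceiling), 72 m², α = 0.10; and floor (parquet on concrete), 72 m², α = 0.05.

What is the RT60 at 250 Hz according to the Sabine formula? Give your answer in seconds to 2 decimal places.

2.80 sec

Equivalent absorption area: A = 144×0.04 + 72×0.10 + 72×0.05 = 16.560 m².
V = 12·6·4 = 288 m³.
Sabine: RT60 = 0.161 × 288 / 16.560 = 2.80 s.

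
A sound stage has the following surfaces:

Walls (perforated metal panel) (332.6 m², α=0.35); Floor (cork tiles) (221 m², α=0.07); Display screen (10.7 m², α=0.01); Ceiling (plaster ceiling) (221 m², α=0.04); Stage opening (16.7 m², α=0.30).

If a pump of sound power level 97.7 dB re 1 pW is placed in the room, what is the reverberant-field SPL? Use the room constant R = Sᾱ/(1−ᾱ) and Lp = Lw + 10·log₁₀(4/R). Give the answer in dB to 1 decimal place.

81.2 dB

Σ(Sᵢαᵢ) = 332.6·0.35 + 221·0.07 + 10.7·0.01 + 221·0.04 + 16.7·0.30 = 145.837; total area S = 802.0 m².
ᾱ = 0.1818, so room constant R = A/(1−ᾱ) = 178.241 m².
Lp = Lw + 10 log₁₀(4/R) = 97.7 -16.49 = 81.2 dB.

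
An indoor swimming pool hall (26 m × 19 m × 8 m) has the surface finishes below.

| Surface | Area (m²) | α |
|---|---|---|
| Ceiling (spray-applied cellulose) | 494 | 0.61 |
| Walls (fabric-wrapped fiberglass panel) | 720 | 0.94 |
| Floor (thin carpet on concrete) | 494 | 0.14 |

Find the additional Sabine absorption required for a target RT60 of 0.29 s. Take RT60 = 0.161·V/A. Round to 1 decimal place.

1146.7 sabins

Equivalent absorption area: A₁ = 494*0.61 + 720*0.94 + 494*0.14 = 1047.300 m².
Target A₂ = 0.161·3952/0.29 = 2194.041 sabins (V = 3952 m³).
ΔA = A₂ − A₁ = 2194.041 − 1047.300 = 1146.7 sabins.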